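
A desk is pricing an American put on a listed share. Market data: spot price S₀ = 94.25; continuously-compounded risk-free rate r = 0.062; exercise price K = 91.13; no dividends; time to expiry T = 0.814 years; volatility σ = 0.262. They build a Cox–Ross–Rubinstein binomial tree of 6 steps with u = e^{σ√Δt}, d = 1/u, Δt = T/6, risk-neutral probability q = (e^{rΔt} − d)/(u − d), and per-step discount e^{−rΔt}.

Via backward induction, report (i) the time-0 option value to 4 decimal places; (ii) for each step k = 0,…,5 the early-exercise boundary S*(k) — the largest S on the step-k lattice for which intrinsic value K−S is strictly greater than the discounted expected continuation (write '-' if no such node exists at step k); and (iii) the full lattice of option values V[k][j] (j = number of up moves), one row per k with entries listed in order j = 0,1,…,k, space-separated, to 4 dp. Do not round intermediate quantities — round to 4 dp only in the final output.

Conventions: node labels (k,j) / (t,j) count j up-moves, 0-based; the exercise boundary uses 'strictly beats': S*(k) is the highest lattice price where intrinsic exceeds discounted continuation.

price = 5.5683
boundary = - - - 70.5586 77.7071 70.5586
tree:
5.5683
8.9634 2.5198
13.9033 4.5417 0.6913
20.5714 7.9640 1.4512 0.0000
27.0622 13.4229 3.0463 0.0000 0.0000
32.9560 20.5714 6.3945 0.0000 0.0000 0.0000
38.3075 27.0622 13.4229 0.0000 0.0000 0.0000 0.0000

Δt=0.13567  u=1.10131  d=0.90801  q=0.51959  discount=0.99162
step 6 (expiry): payoffs max(K−S,0) = 38.3075 27.0622 13.4229 0.0000 0.0000 0.0000 0.0000
step 5: (k=5,j=0): S=58.1740, K−S=32.9560, hold=32.1927 ⇒ V=32.9560 exercise | (k=5,j=1): S=70.5586, K−S=20.5714, hold=19.8081 ⇒ V=20.5714 exercise | (k=5,j=2): S=85.5797, K−S=5.5503, hold=6.3945 ⇒ V=6.3945 continue | (k=5,j=3): S=103.7987, K−S=0.0000, hold=0.0000 ⇒ V=0.0000 continue | (k=5,j=4): S=125.8962, K−S=0.0000, hold=0.0000 ⇒ V=0.0000 continue | (k=5,j=5): S=152.6981, K−S=0.0000, hold=0.0000 ⇒ V=0.0000 continue  boundary S*=70.5586
step 4: (k=4,j=0): S=64.0678, K−S=27.0622, hold=26.2989 ⇒ V=27.0622 exercise | (k=4,j=1): S=77.7071, K−S=13.4229, hold=13.0946 ⇒ V=13.4229 exercise | (k=4,j=2): S=94.2500, K−S=0.0000, hold=3.0463 ⇒ V=3.0463 continue | (k=4,j=3): S=114.3147, K−S=0.0000, hold=0.0000 ⇒ V=0.0000 continue | (k=4,j=4): S=138.6510, K−S=0.0000, hold=0.0000 ⇒ V=0.0000 continue  boundary S*=77.7071
step 3: (k=3,j=0): S=70.5586, K−S=20.5714, hold=19.8081 ⇒ V=20.5714 exercise | (k=3,j=1): S=85.5797, K−S=5.5503, hold=7.9640 ⇒ V=7.9640 continue | (k=3,j=2): S=103.7987, K−S=0.0000, hold=1.4512 ⇒ V=1.4512 continue | (k=3,j=3): S=125.8962, K−S=0.0000, hold=0.0000 ⇒ V=0.0000 continue  boundary S*=70.5586
step 2: (k=2,j=0): S=77.7071, K−S=13.4229, hold=13.9033 ⇒ V=13.9033 continue | (k=2,j=1): S=94.2500, K−S=0.0000, hold=4.5417 ⇒ V=4.5417 continue | (k=2,j=2): S=114.3147, K−S=0.0000, hold=0.6913 ⇒ V=0.6913 continue  boundary S*=-
step 1: (k=1,j=0): S=85.5797, K−S=5.5503, hold=8.9634 ⇒ V=8.9634 continue | (k=1,j=1): S=103.7987, K−S=0.0000, hold=2.5198 ⇒ V=2.5198 continue  boundary S*=-
step 0: (k=0,j=0): S=94.2500, K−S=0.0000, hold=5.5683 ⇒ V=5.5683 continue  boundary S*=-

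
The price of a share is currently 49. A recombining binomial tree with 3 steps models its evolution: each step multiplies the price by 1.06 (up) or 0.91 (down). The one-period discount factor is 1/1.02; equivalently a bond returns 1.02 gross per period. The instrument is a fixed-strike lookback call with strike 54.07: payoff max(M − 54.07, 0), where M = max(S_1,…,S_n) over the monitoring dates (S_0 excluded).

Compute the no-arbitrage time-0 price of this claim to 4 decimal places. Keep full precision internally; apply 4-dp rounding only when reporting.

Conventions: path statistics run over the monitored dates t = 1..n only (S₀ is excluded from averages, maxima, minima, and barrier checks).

price = 1.7275

Risk-neutral up-probability p* = (R−d)/(u−d) = (1.02−0.91)/(1.06−0.91) = 0.7333; the claim prices as the p*-weighted sum of path payoffs discounted by R^3.
Enumerate all 2^3 = 8 price paths (U = up ×1.06, D = down ×0.91); each path with k up-moves has probability p*^k·(1−p*)^(3−k).
DDD: M=44.5900, payoff=0.0000, prob=0.018963
UDD: M=51.9400, payoff=0.0000, prob=0.052148
DUD: M=47.2654, payoff=0.0000, prob=0.052148
UUD: M=55.0564, payoff=0.9864, prob=0.143407
DDU: M=44.5900, payoff=0.0000, prob=0.052148
UDU: M=51.9400, payoff=0.0000, prob=0.143407
DUU: M=50.1013, payoff=0.0000, prob=0.143407
UUU: M=58.3598, payoff=4.2898, prob=0.394370
Price = Σ prob·payoff / R^3 = 1.833221 / 1.061208 = 1.7275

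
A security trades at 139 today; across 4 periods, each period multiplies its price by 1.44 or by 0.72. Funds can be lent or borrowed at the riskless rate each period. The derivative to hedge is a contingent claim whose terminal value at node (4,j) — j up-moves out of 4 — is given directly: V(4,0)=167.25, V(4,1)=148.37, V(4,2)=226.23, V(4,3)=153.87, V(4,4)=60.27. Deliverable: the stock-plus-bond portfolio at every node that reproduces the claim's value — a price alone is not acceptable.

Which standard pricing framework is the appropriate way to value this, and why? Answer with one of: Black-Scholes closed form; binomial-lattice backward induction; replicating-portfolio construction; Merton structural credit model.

Key observation: the task asks for the hedge itself — share and bond holdings at every node of the 4-period tree on spot 139 with factors 1.44/0.72 — which is exactly what the replicating-portfolio construction produces.

framework: replicating-portfolio construction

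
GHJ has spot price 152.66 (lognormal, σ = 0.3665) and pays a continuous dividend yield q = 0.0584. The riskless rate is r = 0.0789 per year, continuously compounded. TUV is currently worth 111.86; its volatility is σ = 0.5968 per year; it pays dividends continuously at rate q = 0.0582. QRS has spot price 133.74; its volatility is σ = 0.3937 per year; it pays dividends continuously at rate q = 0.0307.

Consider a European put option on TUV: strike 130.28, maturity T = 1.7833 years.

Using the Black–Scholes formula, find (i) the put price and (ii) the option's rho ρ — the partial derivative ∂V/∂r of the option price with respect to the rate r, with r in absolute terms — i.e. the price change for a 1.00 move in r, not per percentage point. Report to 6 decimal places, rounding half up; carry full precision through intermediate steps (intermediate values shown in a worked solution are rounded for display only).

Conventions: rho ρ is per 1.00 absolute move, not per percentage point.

σ√T = 0.5968·√1.7833 = 0.796968
d₁ = (ln(S/K) + (r−q+σ²/2)T) / (σ√T) = (ln(111.86/130.28) + (0.0789−0.0582+0.5968²/2)·1.7833) / 0.796968 = (-0.152438 + 0.354494) / 0.796968 = 0.253530
d₂ = d₁ − σ√T = 0.253530 − 0.796968 = -0.543438
e^{−rT} = 0.868748
e^{−qT} = 0.901416
N(−d₁) = 0.399929,  N(−d₂) = 0.706586
Put price V = K·e^{−rT}·N(−d₂) − S·e^{−qT}·N(−d₁) = 79.971717 − 40.325835 = 39.645882
ρ = −K·T·e^{−rT}·N(−d₂) = -142.613562

price = 39.645882
ρ = -142.613562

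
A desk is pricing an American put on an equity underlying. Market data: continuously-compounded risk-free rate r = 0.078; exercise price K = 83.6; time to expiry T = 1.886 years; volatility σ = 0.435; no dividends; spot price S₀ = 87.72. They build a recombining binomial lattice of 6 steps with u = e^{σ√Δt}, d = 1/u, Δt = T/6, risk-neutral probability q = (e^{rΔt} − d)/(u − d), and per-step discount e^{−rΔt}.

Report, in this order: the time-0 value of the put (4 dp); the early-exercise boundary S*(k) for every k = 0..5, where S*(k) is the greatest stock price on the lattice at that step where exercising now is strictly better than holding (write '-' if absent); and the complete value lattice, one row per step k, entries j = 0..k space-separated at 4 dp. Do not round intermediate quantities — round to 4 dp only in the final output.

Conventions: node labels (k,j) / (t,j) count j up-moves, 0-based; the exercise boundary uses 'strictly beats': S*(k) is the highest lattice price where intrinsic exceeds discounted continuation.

params: Δt=0.31433 u=1.27620 d=0.78358 q=0.48972 e^(-rΔt)=0.97578
t_6 payoffs: 63.2955 50.5305 29.7404 0.0000 0.0000 0.0000 0.0000
t_5: node(5,0) S=25.9125 payoff=57.6875 vs cont=55.6627 → 57.6875 [stop]  node(5,1) S=42.2032 payoff=41.3968 vs cont=39.3720 → 41.3968 [stop]  node(5,2) S=68.7355 payoff=14.8645 vs cont=14.8085 → 14.8645 [stop]  node(5,3) S=111.9480 payoff=0.0000 vs cont=0.0000 → 0.0000 [wait]  node(5,4) S=182.3274 payoff=0.0000 vs cont=0.0000 → 0.0000 [wait]  node(5,5) S=296.9528 payoff=0.0000 vs cont=0.0000 → 0.0000 [wait]  ⇒ S*(5)=68.7355
t_4: node(4,0) S=33.0695 payoff=50.5305 vs cont=48.5057 → 50.5305 [stop]  node(4,1) S=53.8596 payoff=29.7404 vs cont=27.7156 → 29.7404 [stop]  node(4,2) S=87.7200 payoff=0.0000 vs cont=7.4014 → 7.4014 [wait]  node(4,3) S=142.8677 payoff=0.0000 vs cont=0.0000 → 0.0000 [wait]  node(4,4) S=232.6857 payoff=0.0000 vs cont=0.0000 → 0.0000 [wait]  ⇒ S*(4)=53.8596
t_3: node(3,0) S=42.2032 payoff=41.3968 vs cont=39.3720 → 41.3968 [stop]  node(3,1) S=68.7355 payoff=14.8645 vs cont=18.3453 → 18.3453 [wait]  node(3,2) S=111.9480 payoff=0.0000 vs cont=3.6854 → 3.6854 [wait]  node(3,3) S=182.3274 payoff=0.0000 vs cont=0.0000 → 0.0000 [wait]  ⇒ S*(3)=42.2032
t_2: node(2,0) S=53.8596 payoff=29.7404 vs cont=29.3789 → 29.7404 [stop]  node(2,1) S=87.7200 payoff=0.0000 vs cont=10.8957 → 10.8957 [wait]  node(2,2) S=142.8677 payoff=0.0000 vs cont=1.8350 → 1.8350 [wait]  ⇒ S*(2)=53.8596
t_1: node(1,0) S=68.7355 payoff=14.8645 vs cont=20.0151 → 20.0151 [wait]  node(1,1) S=111.9480 payoff=0.0000 vs cont=6.3021 → 6.3021 [wait]  ⇒ S*(1)=-
t_0: node(0,0) S=87.7200 payoff=0.0000 vs cont=12.9775 → 12.9775 [wait]  ⇒ S*(0)=-

price = 12.9775
boundary = - - 53.8596 42.2032 53.8596 68.7355
tree:
12.9775
20.0151 6.3021
29.7404 10.8957 1.8350
41.3968 18.3453 3.6854 0.0000
50.5305 29.7404 7.4014 0.0000 0.0000
57.6875 41.3968 14.8645 0.0000 0.0000 0.0000
63.2955 50.5305 29.7404 0.0000 0.0000 0.0000 0.0000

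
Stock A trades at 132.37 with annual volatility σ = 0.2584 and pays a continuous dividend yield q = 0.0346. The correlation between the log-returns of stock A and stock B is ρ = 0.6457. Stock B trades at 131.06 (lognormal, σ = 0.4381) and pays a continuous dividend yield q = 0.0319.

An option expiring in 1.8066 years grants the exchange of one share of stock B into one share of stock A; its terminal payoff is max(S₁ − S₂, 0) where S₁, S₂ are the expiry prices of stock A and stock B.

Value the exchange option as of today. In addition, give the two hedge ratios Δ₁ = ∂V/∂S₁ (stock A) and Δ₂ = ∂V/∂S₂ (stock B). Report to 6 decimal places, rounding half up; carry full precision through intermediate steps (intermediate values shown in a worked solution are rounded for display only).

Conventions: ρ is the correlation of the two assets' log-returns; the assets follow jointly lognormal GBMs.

exchange price = 22.437087
Δ1 = 0.557575
Δ2 = -0.391951

σ_eff = √(σ₁² + σ₂² − 2ρσ₁σ₂) = √(0.2584² + 0.4381² − 2·0.6457·0.2584·0.4381) = 0.335424
d₁ = (ln(S₁/S₂) + (q₂ − q₁ + σ_eff²/2)T) / (σ_eff√T) = (ln(132.37/131.06) + (0.0319 − 0.0346 + 0.056255)·1.8066) / 0.450843 = 0.236662
d₂ = d₁ − σ_eff√T = 0.236662 − 0.450843 = -0.214180
N(d₁) = 0.593541,  N(d₂) = 0.415203
V = S₁·e^{−q₁T}·N(d₁) − S₂·e^{−q₂T}·N(d₂) = 73.806228 − 51.369141 = 22.437087
Key observation: no risk-free rate is needed — with the second asset as numeraire the exchange option is a call on the ratio S₁/S₂, and r cancels out of the value.
Δ₁ = e^{−q₁T}·N(d₁) = 0.557575;  Δ₂ = −e^{−q₂T}·N(d₂) = -0.391951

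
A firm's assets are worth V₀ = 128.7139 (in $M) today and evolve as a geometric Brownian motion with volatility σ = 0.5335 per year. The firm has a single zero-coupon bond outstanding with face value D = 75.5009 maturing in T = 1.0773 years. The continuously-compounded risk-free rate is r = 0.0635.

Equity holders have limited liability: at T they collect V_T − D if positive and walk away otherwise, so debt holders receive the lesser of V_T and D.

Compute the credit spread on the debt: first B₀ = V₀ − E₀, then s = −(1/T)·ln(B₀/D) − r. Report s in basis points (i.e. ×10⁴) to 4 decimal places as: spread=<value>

Work the structural quantities from V₀ = 128.7139 against face 75.5009:
d₁ = [ln(V₀/D) + (r + σ²/2)T] / (σ√T)
   = [ln(128.7139/75.5009) + (0.0635 + 0.5·0.5335²)·1.0773] / (0.5335·√1.0773)
   = [0.533448 + 0.221720] / 0.553736 = 1.363769
d₂ = d₁ − σ√T = 1.363769 − 0.553736 = 0.810033
N(d₁) = 0.913680,  N(d₂) = 0.791039,  e^(−rT) = 0.933879
E₀ = V₀·N(d₁) − D·e^(−rT)·N(d₂)
   = 128.7139·0.913680 − 75.5009·0.933879·0.791039 = 61.828143
B₀ = V₀ − E₀ = 128.7139 − 61.828143 = 66.885757
spread = −(1/T)·ln(B₀/D) − r = −(1/1.0773)·ln(66.885757/75.5009) − 0.0635 = 0.04896499
in basis points: 0.04896499 × 10⁴ = 489.6499 bp

spread=489.6499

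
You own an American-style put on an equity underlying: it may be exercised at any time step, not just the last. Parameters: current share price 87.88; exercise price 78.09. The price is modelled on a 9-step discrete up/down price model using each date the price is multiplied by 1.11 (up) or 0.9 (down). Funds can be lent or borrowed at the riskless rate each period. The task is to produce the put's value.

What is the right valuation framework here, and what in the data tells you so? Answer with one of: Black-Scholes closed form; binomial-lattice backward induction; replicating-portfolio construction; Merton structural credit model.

Key observation: with exercise allowed before expiry on a discrete up/down model (9 steps from spot 87.88), the strike-78.09 put's value must be rolled back through the tree testing early exercise at each node.

framework: binomial-lattice backward induction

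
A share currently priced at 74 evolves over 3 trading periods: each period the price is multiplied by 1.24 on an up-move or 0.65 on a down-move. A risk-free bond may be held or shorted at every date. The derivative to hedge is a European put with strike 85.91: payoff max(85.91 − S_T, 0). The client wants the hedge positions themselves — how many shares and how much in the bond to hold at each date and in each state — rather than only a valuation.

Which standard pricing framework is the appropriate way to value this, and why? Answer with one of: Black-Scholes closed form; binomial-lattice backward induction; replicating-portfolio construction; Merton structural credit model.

framework: replicating-portfolio construction

Key observation: the deliverable is the dynamic trading strategy on the 3-step tree (spot 74, moves 1.24 and 0.65), so the valuation must go through the node-by-node replicating-portfolio solve.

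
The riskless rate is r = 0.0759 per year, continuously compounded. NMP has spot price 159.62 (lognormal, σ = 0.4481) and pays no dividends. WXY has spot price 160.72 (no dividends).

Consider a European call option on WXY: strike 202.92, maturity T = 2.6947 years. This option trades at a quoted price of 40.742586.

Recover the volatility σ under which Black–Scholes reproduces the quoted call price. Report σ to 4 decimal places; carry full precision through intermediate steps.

At σ = 0.4107 the Black–Scholes value reproduces the quote:
σ√T = 0.4107·√2.6947 = 0.674186
d₁ = (ln(S/K) + (r+σ²/2)T) / (σ√T) = (ln(160.72/202.92) + (0.0759+0.4107²/2)·2.6947) / 0.674186 = (-0.233148 + 0.431791) / 0.674186 = 0.294641
d₂ = d₁ − σ√T = 0.294641 − 0.674186 = -0.379545
e^{−rT} = 0.815032
N(d₁) = 0.615866,  N(d₂) = 0.352142
V = S·N(d₁) − K·e^{−rT}·N(d₂) = 98.981999 − 58.239412 = 40.742586 (matching the quote); vega is positive throughout, so no other σ reproduces this price

sigma = 0.4107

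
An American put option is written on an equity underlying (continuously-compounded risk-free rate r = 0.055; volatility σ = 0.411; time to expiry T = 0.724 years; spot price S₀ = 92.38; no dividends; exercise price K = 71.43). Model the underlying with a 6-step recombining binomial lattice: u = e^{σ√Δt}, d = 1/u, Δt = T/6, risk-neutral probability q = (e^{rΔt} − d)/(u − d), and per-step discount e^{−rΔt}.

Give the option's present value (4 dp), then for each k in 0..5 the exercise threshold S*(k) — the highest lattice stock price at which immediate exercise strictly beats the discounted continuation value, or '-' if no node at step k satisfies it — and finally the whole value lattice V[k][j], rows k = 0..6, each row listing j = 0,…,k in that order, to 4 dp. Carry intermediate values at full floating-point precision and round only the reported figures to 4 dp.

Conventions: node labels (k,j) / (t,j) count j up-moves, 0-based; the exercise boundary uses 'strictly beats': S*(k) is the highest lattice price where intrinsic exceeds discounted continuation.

price = 3.0671
boundary = - - - - 52.1869 60.1958
tree:
3.0671
5.0611 1.0137
8.1693 1.8641 0.1340
12.8030 3.4117 0.2633 0.0000
19.2431 6.2105 0.5172 0.0000 0.0000
26.1863 11.2342 1.0162 0.0000 0.0000 0.0000
32.2058 19.2431 1.9964 0.0000 0.0000 0.0000 0.0000

Δt=0.12067  u=1.15346  d=0.86695  q=0.48761  discount=0.99339
step 6 (expiry): payoffs max(K−S,0) = 32.2058 19.2431 1.9964 0.0000 0.0000 0.0000 0.0000
step 5: (k=5,j=0): S=45.2437, K−S=26.1863, hold=25.7138 ⇒ V=26.1863 exercise | (k=5,j=1): S=60.1958, K−S=11.2342, hold=10.7617 ⇒ V=11.2342 exercise | (k=5,j=2): S=80.0892, K−S=0.0000, hold=1.0162 ⇒ V=1.0162 continue | (k=5,j=3): S=106.5570, K−S=0.0000, hold=0.0000 ⇒ V=0.0000 continue | (k=5,j=4): S=141.7718, K−S=0.0000, hold=0.0000 ⇒ V=0.0000 continue | (k=5,j=5): S=188.6245, K−S=0.0000, hold=0.0000 ⇒ V=0.0000 continue  boundary S*=60.1958
step 4: (k=4,j=0): S=52.1869, K−S=19.2431, hold=18.7706 ⇒ V=19.2431 exercise | (k=4,j=1): S=69.4336, K−S=1.9964, hold=6.2105 ⇒ V=6.2105 continue | (k=4,j=2): S=92.3800, K−S=0.0000, hold=0.5172 ⇒ V=0.5172 continue | (k=4,j=3): S=122.9096, K−S=0.0000, hold=0.0000 ⇒ V=0.0000 continue | (k=4,j=4): S=163.5287, K−S=0.0000, hold=0.0000 ⇒ V=0.0000 continue  boundary S*=52.1869
step 3: (k=3,j=0): S=60.1958, K−S=11.2342, hold=12.8030 ⇒ V=12.8030 continue | (k=3,j=1): S=80.0892, K−S=0.0000, hold=3.4117 ⇒ V=3.4117 continue | (k=3,j=2): S=106.5570, K−S=0.0000, hold=0.2633 ⇒ V=0.2633 continue | (k=3,j=3): S=141.7718, K−S=0.0000, hold=0.0000 ⇒ V=0.0000 continue  boundary S*=-
step 2: (k=2,j=0): S=69.4336, K−S=1.9964, hold=8.1693 ⇒ V=8.1693 continue | (k=2,j=1): S=92.3800, K−S=0.0000, hold=1.8641 ⇒ V=1.8641 continue | (k=2,j=2): S=122.9096, K−S=0.0000, hold=0.1340 ⇒ V=0.1340 continue  boundary S*=-
step 1: (k=1,j=0): S=80.0892, K−S=0.0000, hold=5.0611 ⇒ V=5.0611 continue | (k=1,j=1): S=106.5570, K−S=0.0000, hold=1.0137 ⇒ V=1.0137 continue  boundary S*=-
step 0: (k=0,j=0): S=92.3800, K−S=0.0000, hold=3.0671 ⇒ V=3.0671 continue  boundary S*=-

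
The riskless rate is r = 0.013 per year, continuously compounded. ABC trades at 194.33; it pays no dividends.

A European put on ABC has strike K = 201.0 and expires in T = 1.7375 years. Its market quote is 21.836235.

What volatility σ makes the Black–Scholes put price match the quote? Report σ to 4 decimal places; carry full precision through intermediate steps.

sigma = 0.2023

At σ = 0.2023 the Black–Scholes value reproduces the quote:
σ√T = 0.2023·√1.7375 = 0.266660
d₁ = (ln(S/K) + (r+σ²/2)T) / (σ√T) = (ln(194.33/201.0) + (0.013+0.2023²/2)·1.7375) / 0.266660 = (-0.033747 + 0.058141) / 0.266660 = 0.091480
d₂ = d₁ − σ√T = 0.091480 − 0.266660 = -0.175180
e^{−rT} = 0.977666
N(−d₁) = 0.463555,  N(−d₂) = 0.569531
V = K·e^{−rT}·N(−d₂) − S·N(−d₁) = 111.918965 − 90.082730 = 21.836235 (equal to the quote); since ∂V/∂σ > 0 for all σ, the implied volatility is unique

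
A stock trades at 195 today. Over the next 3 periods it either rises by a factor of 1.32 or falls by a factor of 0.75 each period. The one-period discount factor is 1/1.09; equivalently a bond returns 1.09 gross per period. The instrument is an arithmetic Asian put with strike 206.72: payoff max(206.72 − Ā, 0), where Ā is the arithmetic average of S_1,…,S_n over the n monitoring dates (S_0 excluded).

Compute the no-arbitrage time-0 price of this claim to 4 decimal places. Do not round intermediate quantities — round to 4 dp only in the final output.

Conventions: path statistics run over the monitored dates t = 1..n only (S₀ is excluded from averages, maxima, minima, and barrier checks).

Set p* = 0.5965 (from d < R < u); the path-dependent value is the discounted p*-expectation over all price paths.
Enumerate all 2^3 = 8 price paths (U = up ×1.32, D = down ×0.75); each path with k up-moves has probability p*^k·(1−p*)^(3−k).
DDD: Ā=112.7344, payoff=93.9856, prob=0.065699
UDD: Ā=198.4125, payoff=8.3075, prob=0.097120
DUD: Ā=161.3625, payoff=45.3575, prob=0.097120
UUD: Ā=283.9980, payoff=0.0000, prob=0.143569
DDU: Ā=133.5750, payoff=73.1450, prob=0.097120
UDU: Ā=235.0920, payoff=0.0000, prob=0.143569
DUU: Ā=198.0420, payoff=8.6780, prob=0.143569
UUU: Ā=348.5539, payoff=0.0000, prob=0.212233
Price = Σ prob·payoff / R^3 = 19.736483 / 1.295029 = 15.2402

price = 15.2402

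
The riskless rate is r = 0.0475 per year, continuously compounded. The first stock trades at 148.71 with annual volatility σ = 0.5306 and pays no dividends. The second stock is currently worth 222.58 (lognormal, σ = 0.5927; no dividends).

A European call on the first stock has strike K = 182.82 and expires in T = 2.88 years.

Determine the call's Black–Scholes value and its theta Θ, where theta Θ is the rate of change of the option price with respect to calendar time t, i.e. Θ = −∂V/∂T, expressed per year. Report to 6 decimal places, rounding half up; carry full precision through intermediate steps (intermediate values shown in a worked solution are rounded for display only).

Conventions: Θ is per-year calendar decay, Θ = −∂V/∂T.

σ√T = 0.5306·√2.88 = 0.900458
d₁ = (ln(S/K) + (r+σ²/2)T) / (σ√T) = (ln(148.71/182.82) + (0.0475+0.5306²/2)·2.88) / 0.900458 = (-0.206504 + 0.542212) / 0.900458 = 0.372820
d₂ = d₁ − σ√T = 0.372820 − 0.900458 = -0.527638
e^{−rT} = 0.872145
N(d₁) = 0.645359,  N(d₂) = 0.298875
Call price V = S·N(d₁) − K·e^{−rT}·N(d₂) = 95.971283 − 47.654291 = 48.316992
φ(d₁) = (1/√(2π))·e^{−d₁²/2} = 0.372158
Θ = −S·φ(d₁)·σ/(2√T) − r·K·e^{−rT}·N(d₂) = −8.651850 − 2.263579 = -10.915429

price = 48.316992
Θ = -10.915429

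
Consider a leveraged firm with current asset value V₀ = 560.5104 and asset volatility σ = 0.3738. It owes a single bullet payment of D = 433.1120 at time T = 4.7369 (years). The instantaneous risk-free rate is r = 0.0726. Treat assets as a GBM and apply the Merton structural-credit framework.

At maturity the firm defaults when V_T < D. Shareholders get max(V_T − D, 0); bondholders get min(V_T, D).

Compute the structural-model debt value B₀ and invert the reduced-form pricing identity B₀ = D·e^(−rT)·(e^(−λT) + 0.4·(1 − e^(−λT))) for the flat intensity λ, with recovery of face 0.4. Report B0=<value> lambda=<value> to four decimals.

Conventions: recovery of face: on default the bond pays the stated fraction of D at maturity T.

B0=264.0939 lambda=0.0561

Equity is a call on the firm's assets struck at D = 433.1120:
d₁ = [ln(V₀/D) + (r + σ²/2)T] / (σ√T)
   = [ln(560.5104/433.1120) + (0.0726 + 0.5·0.3738²)·4.7369] / (0.3738·√4.7369)
   = [0.257851 + 0.674834] / 0.813554 = 1.146433
d₂ = d₁ − σ√T = 1.146433 − 0.813554 = 0.332879
N(d₁) = 0.874192,  N(d₂) = 0.630387,  e^(−rT) = 0.709001
E₀ = V₀·N(d₁) − D·e^(−rT)·N(d₂)
   = 560.5104·0.874192 − 433.1120·0.709001·0.630387 = 296.416511
B₀ = V₀ − E₀ = 560.5104 − 296.416511 = 264.093889
e^(−λT) = (B₀·e^(rT)/D − 0.4)/(1 − 0.4) = (264.0939·1.410436/433.1120 − 0.4)/0.6 = 0.76670995
λ = −ln(0.76670995)/4.7369 = 0.056080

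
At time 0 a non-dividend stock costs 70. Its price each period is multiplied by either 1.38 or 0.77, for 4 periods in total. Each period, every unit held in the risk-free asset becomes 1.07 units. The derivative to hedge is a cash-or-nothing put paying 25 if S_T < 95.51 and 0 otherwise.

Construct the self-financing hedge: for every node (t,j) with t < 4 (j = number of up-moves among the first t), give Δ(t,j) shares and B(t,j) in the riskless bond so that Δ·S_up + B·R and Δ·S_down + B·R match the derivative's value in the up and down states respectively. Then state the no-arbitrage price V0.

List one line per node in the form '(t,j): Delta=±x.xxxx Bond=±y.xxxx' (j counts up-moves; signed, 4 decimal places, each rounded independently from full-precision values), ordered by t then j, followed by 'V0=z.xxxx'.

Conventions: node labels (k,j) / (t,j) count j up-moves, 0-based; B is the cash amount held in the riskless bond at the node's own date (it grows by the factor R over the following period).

(0,0): Delta=-0.1762 Bond=25.6814
(1,0): Delta=-0.1606 Bond=26.6381
(1,1): Delta=-0.1852 Bond=28.3481
(2,0): Delta=0.0000 Bond=21.8360
(2,1): Delta=-0.2533 Bond=35.3918
(2,2): Delta=-0.1460 Bond=25.1046
(3,0): Delta=0.0000 Bond=23.3645
(3,1): Delta=0.0000 Bond=23.3645
(3,2): Delta=-0.3993 Bond=52.8574
(3,3): Delta=0.0000 Bond=0.0000
V0=13.3448

Since d<R<u, set p* = (R−d)/(u−d) = 0.4918; price each node as the discounted p*-expectation of its children.
Payoffs at expiry: V(4,0)=25.0000, V(4,1)=25.0000, V(4,2)=25.0000, V(4,3)=0.0000, V(4,4)=0.0000
  t=3,j=0: stock 31.9573 → up 44.1011 (V=25.0000), down 24.6071 (V=25.0000). Price 23.3645; hedge Δ=0.0000, bond B=23.3645.
  t=3,j=1: stock 57.2741 → up 79.0383 (V=25.0000), down 44.1011 (V=25.0000). Price 23.3645; hedge Δ=0.0000, bond B=23.3645.
  t=3,j=2: stock 102.6472 → up 141.6531 (V=0.0000), down 79.0383 (V=25.0000). Price 11.8738; hedge Δ=-0.3993, bond B=52.8574.
  t=3,j=3: stock 183.9650 → up 253.8718 (V=0.0000), down 141.6531 (V=0.0000). Price 0.0000; hedge Δ=0.0000, bond B=0.0000.
  t=2,j=0: stock 41.5030 → up 57.2741 (V=23.3645), down 31.9573 (V=23.3645). Price 21.8360; hedge Δ=0.0000, bond B=21.8360.
  t=2,j=1: stock 74.3820 → up 102.6472 (V=11.8738), down 57.2741 (V=23.3645). Price 16.5545; hedge Δ=-0.2533, bond B=35.3918.
  t=2,j=2: stock 133.3080 → up 183.9650 (V=0.0000), down 102.6472 (V=11.8738). Price 5.6394; hedge Δ=-0.1460, bond B=25.1046.
  t=1,j=0: stock 53.9000 → up 74.3820 (V=16.5545), down 41.5030 (V=21.8360). Price 17.9799; hedge Δ=-0.1606, bond B=26.6381.
  t=1,j=1: stock 96.6000 → up 133.3080 (V=5.6394), down 74.3820 (V=16.5545). Price 10.4546; hedge Δ=-0.1852, bond B=28.3481.
  t=0,j=0: stock 70.0000 → up 96.6000 (V=10.4546), down 53.9000 (V=17.9799). Price 13.3448; hedge Δ=-0.1762, bond B=25.6814.
Sanity check at the root: Δ(0,0)·S0 + B(0,0) reproduces V0 = 13.3448.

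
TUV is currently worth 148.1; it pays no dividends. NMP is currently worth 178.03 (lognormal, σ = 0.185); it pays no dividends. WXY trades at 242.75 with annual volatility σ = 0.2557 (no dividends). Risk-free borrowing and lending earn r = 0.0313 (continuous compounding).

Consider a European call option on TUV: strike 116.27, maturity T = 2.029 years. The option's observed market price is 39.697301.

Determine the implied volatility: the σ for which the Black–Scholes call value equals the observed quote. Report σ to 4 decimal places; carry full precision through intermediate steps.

sigma = 0.1411

At σ = 0.1411 the Black–Scholes value reproduces the quote:
σ√T = 0.1411·√2.029 = 0.200987
d₁ = (ln(S/K) + (r+σ²/2)T) / (σ√T) = (ln(148.1/116.27) + (0.0313+0.1411²/2)·2.029) / 0.200987 = (0.241973 + 0.083706) / 0.200987 = 1.620394
d₂ = d₁ − σ√T = 1.620394 − 0.200987 = 1.419407
e^{−rT} = 0.938467
N(d₁) = 0.947426,  N(d₂) = 0.922110
V = S·N(d₁) − K·e^{−rT}·N(d₂) = 140.313820 − 100.616519 = 39.697301 (the observed quote) — the price is monotone increasing in volatility, hence this σ is the only solution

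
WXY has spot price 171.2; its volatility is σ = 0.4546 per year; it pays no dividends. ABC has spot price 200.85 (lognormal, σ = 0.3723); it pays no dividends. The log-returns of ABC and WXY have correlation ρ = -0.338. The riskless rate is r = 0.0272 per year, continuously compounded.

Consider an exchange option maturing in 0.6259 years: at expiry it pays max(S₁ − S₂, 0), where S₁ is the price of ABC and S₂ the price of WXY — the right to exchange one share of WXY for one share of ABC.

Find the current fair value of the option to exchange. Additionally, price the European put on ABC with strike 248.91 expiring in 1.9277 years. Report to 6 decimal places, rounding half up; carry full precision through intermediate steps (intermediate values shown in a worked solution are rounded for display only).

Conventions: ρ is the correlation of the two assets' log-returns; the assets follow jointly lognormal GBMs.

σ_eff = √(σ₁² + σ₂² − 2ρσ₁σ₂) = √(0.3723² + 0.4546² − 2·-0.338·0.3723·0.4546) = 0.677997
d₁ = (ln(S₁/S₂) + (q₂ − q₁ + σ_eff²/2)T) / (σ_eff√T) = (ln(200.85/171.2) + (0.0 − 0.0 + 0.229840)·0.6259) / 0.536389 = 0.565974
d₂ = d₁ − σ_eff√T = 0.565974 − 0.536389 = 0.029585
N(d₁) = 0.714294,  N(d₂) = 0.511801
V = S₁·e^{−q₁T}·N(d₁) − S₂·e^{−q₂T}·N(d₂) = 143.466035 − 87.620331 = 55.845704
[vanilla: ABC put K=248.91]
σ√T = 0.3723·√1.9277 = 0.516907
d₁ = (ln(S/K) + (r+σ²/2)T) / (σ√T) = (ln(200.85/248.91) + (0.0272+0.3723²/2)·1.9277) / 0.516907 = (-0.214533 + 0.186030) / 0.516907 = -0.055141
d₂ = d₁ − σ√T = -0.055141 − 0.516907 = -0.572049
e^{−rT} = 0.948917
N(−d₁) = 0.521987,  N(−d₂) = 0.716356
price = K·e^{−rT}·N(−d₂) − S·N(−d₁) = 169.199626 − 104.841100 = 64.358526

exchange price = 55.845704
price(ABC put K=248.91) = 64.358526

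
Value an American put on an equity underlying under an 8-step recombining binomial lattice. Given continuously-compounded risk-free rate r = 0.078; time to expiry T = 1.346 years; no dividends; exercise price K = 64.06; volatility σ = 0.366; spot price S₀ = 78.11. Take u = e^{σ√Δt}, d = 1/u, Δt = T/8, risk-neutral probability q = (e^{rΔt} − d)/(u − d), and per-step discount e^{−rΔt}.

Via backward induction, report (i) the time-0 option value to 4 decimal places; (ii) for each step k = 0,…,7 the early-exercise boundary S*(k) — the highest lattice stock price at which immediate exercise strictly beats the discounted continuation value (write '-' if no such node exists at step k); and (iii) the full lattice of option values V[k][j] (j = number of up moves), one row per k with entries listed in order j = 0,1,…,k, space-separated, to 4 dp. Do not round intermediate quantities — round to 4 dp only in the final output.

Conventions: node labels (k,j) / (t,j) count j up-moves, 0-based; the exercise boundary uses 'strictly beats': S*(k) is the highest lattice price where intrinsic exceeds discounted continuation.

price = 4.4525
boundary = - - - - 42.8459 36.8731 42.8459 49.7862
tree:
4.4525
6.8825 2.1998
10.3554 3.6765 0.8177
15.0962 6.0040 1.5035 0.1704
21.2141 9.5261 2.7272 0.3498 0.0000
27.1869 14.5664 4.8612 0.7181 0.0000 0.0000
32.3270 21.2141 8.4660 1.4738 0.0000 0.0000 0.0000
36.7506 27.1869 14.2738 3.0252 0.0000 0.0000 0.0000 0.0000
40.5576 32.3270 21.2141 6.2094 0.0000 0.0000 0.0000 0.0000 0.0000

params: Δt=0.16825 u=1.16198 d=0.86060 q=0.50637 e^(-rΔt)=0.98696
t_8 payoffs: 40.5576 32.3270 21.2141 6.2094 0.0000 0.0000 0.0000 0.0000 0.0000
t_7: node(7,0) S=27.3094 payoff=36.7506 vs cont=35.9154 → 36.7506 [stop]  node(7,1) S=36.8731 payoff=27.1869 vs cont=26.3517 → 27.1869 [stop]  node(7,2) S=49.7862 payoff=14.2738 vs cont=13.4386 → 14.2738 [stop]  node(7,3) S=67.2214 payoff=0.0000 vs cont=3.0252 → 3.0252 [wait]  node(7,4) S=90.7624 payoff=0.0000 vs cont=0.0000 → 0.0000 [wait]  node(7,5) S=122.5475 payoff=0.0000 vs cont=0.0000 → 0.0000 [wait]  node(7,6) S=165.4639 payoff=0.0000 vs cont=0.0000 → 0.0000 [wait]  node(7,7) S=223.4096 payoff=0.0000 vs cont=0.0000 → 0.0000 [wait]  ⇒ S*(7)=49.7862
t_6: node(6,0) S=31.7330 payoff=32.3270 vs cont=31.4918 → 32.3270 [stop]  node(6,1) S=42.8459 payoff=21.2141 vs cont=20.3789 → 21.2141 [stop]  node(6,2) S=57.8506 payoff=6.2094 vs cont=8.4660 → 8.4660 [wait]  node(6,3) S=78.1100 payoff=0.0000 vs cont=1.4738 → 1.4738 [wait]  node(6,4) S=105.4642 payoff=0.0000 vs cont=0.0000 → 0.0000 [wait]  node(6,5) S=142.3980 payoff=0.0000 vs cont=0.0000 → 0.0000 [wait]  node(6,6) S=192.2660 payoff=0.0000 vs cont=0.0000 → 0.0000 [wait]  ⇒ S*(6)=42.8459
t_5: node(5,0) S=36.8731 payoff=27.1869 vs cont=26.3517 → 27.1869 [stop]  node(5,1) S=49.7862 payoff=14.2738 vs cont=14.5664 → 14.5664 [wait]  node(5,2) S=67.2214 payoff=0.0000 vs cont=4.8612 → 4.8612 [wait]  node(5,3) S=90.7624 payoff=0.0000 vs cont=0.7181 → 0.7181 [wait]  node(5,4) S=122.5475 payoff=0.0000 vs cont=0.0000 → 0.0000 [wait]  node(5,5) S=165.4639 payoff=0.0000 vs cont=0.0000 → 0.0000 [wait]  ⇒ S*(5)=36.8731
t_4: node(4,0) S=42.8459 payoff=21.2141 vs cont=20.5251 → 21.2141 [stop]  node(4,1) S=57.8506 payoff=6.2094 vs cont=9.5261 → 9.5261 [wait]  node(4,2) S=78.1100 payoff=0.0000 vs cont=2.7272 → 2.7272 [wait]  node(4,3) S=105.4642 payoff=0.0000 vs cont=0.3498 → 0.3498 [wait]  node(4,4) S=142.3980 payoff=0.0000 vs cont=0.0000 → 0.0000 [wait]  ⇒ S*(4)=42.8459
t_3: node(3,0) S=49.7862 payoff=14.2738 vs cont=15.0962 → 15.0962 [wait]  node(3,1) S=67.2214 payoff=0.0000 vs cont=6.0040 → 6.0040 [wait]  node(3,2) S=90.7624 payoff=0.0000 vs cont=1.5035 → 1.5035 [wait]  node(3,3) S=122.5475 payoff=0.0000 vs cont=0.1704 → 0.1704 [wait]  ⇒ S*(3)=-
t_2: node(2,0) S=57.8506 payoff=6.2094 vs cont=10.3554 → 10.3554 [wait]  node(2,1) S=78.1100 payoff=0.0000 vs cont=3.6765 → 3.6765 [wait]  node(2,2) S=105.4642 payoff=0.0000 vs cont=0.8177 → 0.8177 [wait]  ⇒ S*(2)=-
t_1: node(1,0) S=67.2214 payoff=0.0000 vs cont=6.8825 → 6.8825 [wait]  node(1,1) S=90.7624 payoff=0.0000 vs cont=2.1998 → 2.1998 [wait]  ⇒ S*(1)=-
t_0: node(0,0) S=78.1100 payoff=0.0000 vs cont=4.4525 → 4.4525 [wait]  ⇒ S*(0)=-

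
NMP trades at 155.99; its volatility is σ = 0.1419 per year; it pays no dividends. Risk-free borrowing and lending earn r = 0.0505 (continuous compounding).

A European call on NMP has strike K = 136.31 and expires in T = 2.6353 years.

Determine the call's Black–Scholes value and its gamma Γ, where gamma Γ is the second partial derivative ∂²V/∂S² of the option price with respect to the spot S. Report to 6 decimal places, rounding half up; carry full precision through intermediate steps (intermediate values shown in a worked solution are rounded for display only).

price = 38.557368
Γ = 0.004904

σ√T = 0.1419·√2.6353 = 0.230355
d₁ = (ln(S/K) + (r+σ²/2)T) / (σ√T) = (ln(155.99/136.31) + (0.0505+0.1419²/2)·2.6353) / 0.230355 = (0.134860 + 0.159614) / 0.230355 = 1.278352
d₂ = d₁ − σ√T = 1.278352 − 0.230355 = 1.047997
e^{−rT} = 0.875393
N(d₁) = 0.899437,  N(d₂) = 0.852680
Call price V = S·N(d₁) − K·e^{−rT}·N(d₂) = 140.303218 − 101.745850 = 38.557368
φ(d₁) = (1/√(2π))·e^{−d₁²/2} = 0.176219
Γ = φ(d₁) / (S·σ·√T) = 0.004904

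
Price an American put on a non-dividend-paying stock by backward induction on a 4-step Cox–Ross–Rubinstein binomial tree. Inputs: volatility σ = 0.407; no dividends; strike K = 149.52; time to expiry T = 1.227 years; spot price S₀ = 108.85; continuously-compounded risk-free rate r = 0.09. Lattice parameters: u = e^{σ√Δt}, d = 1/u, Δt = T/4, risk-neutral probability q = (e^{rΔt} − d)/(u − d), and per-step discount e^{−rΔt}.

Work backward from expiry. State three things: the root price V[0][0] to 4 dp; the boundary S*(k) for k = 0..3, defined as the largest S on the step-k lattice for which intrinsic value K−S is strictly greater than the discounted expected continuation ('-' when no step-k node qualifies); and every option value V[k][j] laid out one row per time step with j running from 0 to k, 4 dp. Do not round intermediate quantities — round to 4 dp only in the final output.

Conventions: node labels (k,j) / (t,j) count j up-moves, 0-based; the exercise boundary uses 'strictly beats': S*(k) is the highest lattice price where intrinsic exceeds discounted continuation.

price = 42.0297
boundary = - 86.8823 108.8500 86.8823
tree:
42.0297
62.6377 24.1938
80.1720 40.6700 9.4127
94.1676 62.6377 19.5657 0.0000
105.3387 80.1720 40.6700 0.0000 0.0000

Δt=0.30675  u=1.25285  d=0.79818  q=0.50545  discount=0.97277
step 4 (expiry): payoffs max(K−S,0) = 105.3387 80.1720 40.6700 0.0000 0.0000
step 3: (k=3,j=0): S=55.3524, K−S=94.1676, hold=90.0962 ⇒ V=94.1676 exercise | (k=3,j=1): S=86.8823, K−S=62.6377, hold=58.5663 ⇒ V=62.6377 exercise | (k=3,j=2): S=136.3722, K−S=13.1478, hold=19.5657 ⇒ V=19.5657 continue | (k=3,j=3): S=214.0526, K−S=0.0000, hold=0.0000 ⇒ V=0.0000 continue  boundary S*=86.8823
step 2: (k=2,j=0): S=69.3480, K−S=80.1720, hold=76.1006 ⇒ V=80.1720 exercise | (k=2,j=1): S=108.8500, K−S=40.6700, hold=39.7542 ⇒ V=40.6700 exercise | (k=2,j=2): S=170.8532, K−S=0.0000, hold=9.4127 ⇒ V=9.4127 continue  boundary S*=108.8500
step 1: (k=1,j=0): S=86.8823, K−S=62.6377, hold=58.5663 ⇒ V=62.6377 exercise | (k=1,j=1): S=136.3722, K−S=13.1478, hold=24.1938 ⇒ V=24.1938 continue  boundary S*=86.8823
step 0: (k=0,j=0): S=108.8500, K−S=40.6700, hold=42.0297 ⇒ V=42.0297 continue  boundary S*=-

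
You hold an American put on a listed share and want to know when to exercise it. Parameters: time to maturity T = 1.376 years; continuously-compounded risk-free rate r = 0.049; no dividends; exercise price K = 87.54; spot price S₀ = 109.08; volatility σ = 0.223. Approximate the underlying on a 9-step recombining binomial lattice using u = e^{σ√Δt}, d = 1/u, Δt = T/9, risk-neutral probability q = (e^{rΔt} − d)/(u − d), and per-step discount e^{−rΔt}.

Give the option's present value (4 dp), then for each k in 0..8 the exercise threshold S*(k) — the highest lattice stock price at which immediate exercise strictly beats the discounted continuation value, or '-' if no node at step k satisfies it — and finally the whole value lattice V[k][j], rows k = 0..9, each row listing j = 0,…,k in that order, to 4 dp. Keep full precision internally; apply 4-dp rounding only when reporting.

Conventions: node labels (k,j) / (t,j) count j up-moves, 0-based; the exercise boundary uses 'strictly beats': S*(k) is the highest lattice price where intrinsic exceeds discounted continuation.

params: Δt=0.15289 u=1.09111 d=0.91650 q=0.52128 e^(-rΔt)=0.99254
t_9 payoffs: 37.7744 28.2930 17.0053 3.5670 0.0000 0.0000 0.0000 0.0000 0.0000 0.0000
t_8: node(8,0) S=54.2997 payoff=33.2403 vs cont=32.5869 → 33.2403 [stop]  node(8,1) S=64.6450 payoff=22.8950 vs cont=22.2417 → 22.8950 [stop]  node(8,2) S=76.9611 payoff=10.5789 vs cont=9.9255 → 10.5789 [stop]  node(8,3) S=91.6238 payoff=0.0000 vs cont=1.6948 → 1.6948 [wait]  node(8,4) S=109.0800 payoff=0.0000 vs cont=0.0000 → 0.0000 [wait]  node(8,5) S=129.8620 payoff=0.0000 vs cont=0.0000 → 0.0000 [wait]  node(8,6) S=154.6033 payoff=0.0000 vs cont=0.0000 → 0.0000 [wait]  node(8,7) S=184.0584 payoff=0.0000 vs cont=0.0000 → 0.0000 [wait]  node(8,8) S=219.1253 payoff=0.0000 vs cont=0.0000 → 0.0000 [wait]  ⇒ S*(8)=76.9611
t_7: node(7,0) S=59.2470 payoff=28.2930 vs cont=27.6397 → 28.2930 [stop]  node(7,1) S=70.5347 payoff=17.0053 vs cont=16.3519 → 17.0053 [stop]  node(7,2) S=83.9730 payoff=3.5670 vs cont=5.9034 → 5.9034 [wait]  node(7,3) S=99.9716 payoff=0.0000 vs cont=0.8053 → 0.8053 [wait]  node(7,4) S=119.0182 payoff=0.0000 vs cont=0.0000 → 0.0000 [wait]  node(7,5) S=141.6936 payoff=0.0000 vs cont=0.0000 → 0.0000 [wait]  node(7,6) S=168.6892 payoff=0.0000 vs cont=0.0000 → 0.0000 [wait]  node(7,7) S=200.8279 payoff=0.0000 vs cont=0.0000 → 0.0000 [wait]  ⇒ S*(7)=70.5347
t_6: node(6,0) S=64.6450 payoff=22.8950 vs cont=22.2417 → 22.8950 [stop]  node(6,1) S=76.9611 payoff=10.5789 vs cont=11.1344 → 11.1344 [wait]  node(6,2) S=91.6238 payoff=0.0000 vs cont=3.2216 → 3.2216 [wait]  node(6,3) S=109.0800 payoff=0.0000 vs cont=0.3826 → 0.3826 [wait]  node(6,4) S=129.8620 payoff=0.0000 vs cont=0.0000 → 0.0000 [wait]  node(6,5) S=154.6033 payoff=0.0000 vs cont=0.0000 → 0.0000 [wait]  node(6,6) S=184.0584 payoff=0.0000 vs cont=0.0000 → 0.0000 [wait]  ⇒ S*(6)=64.6450
t_5: node(5,0) S=70.5347 payoff=17.0053 vs cont=16.6393 → 17.0053 [stop]  node(5,1) S=83.9730 payoff=3.5670 vs cont=6.9573 → 6.9573 [wait]  node(5,2) S=99.9716 payoff=0.0000 vs cont=1.7287 → 1.7287 [wait]  node(5,3) S=119.0182 payoff=0.0000 vs cont=0.1818 → 0.1818 [wait]  node(5,4) S=141.6936 payoff=0.0000 vs cont=0.0000 → 0.0000 [wait]  node(5,5) S=168.6892 payoff=0.0000 vs cont=0.0000 → 0.0000 [wait]  ⇒ S*(5)=70.5347
t_4: node(4,0) S=76.9611 payoff=10.5789 vs cont=11.6796 → 11.6796 [wait]  node(4,1) S=91.6238 payoff=0.0000 vs cont=4.2002 → 4.2002 [wait]  node(4,2) S=109.0800 payoff=0.0000 vs cont=0.9155 → 0.9155 [wait]  node(4,3) S=129.8620 payoff=0.0000 vs cont=0.0864 → 0.0864 [wait]  node(4,4) S=154.6033 payoff=0.0000 vs cont=0.0000 → 0.0000 [wait]  ⇒ S*(4)=-
t_3: node(3,0) S=83.9730 payoff=3.5670 vs cont=7.7227 → 7.7227 [wait]  node(3,1) S=99.9716 payoff=0.0000 vs cont=2.4693 → 2.4693 [wait]  node(3,2) S=119.0182 payoff=0.0000 vs cont=0.4797 → 0.4797 [wait]  node(3,3) S=141.6936 payoff=0.0000 vs cont=0.0410 → 0.0410 [wait]  ⇒ S*(3)=-
t_2: node(2,0) S=91.6238 payoff=0.0000 vs cont=4.9470 → 4.9470 [wait]  node(2,1) S=109.0800 payoff=0.0000 vs cont=1.4215 → 1.4215 [wait]  node(2,2) S=129.8620 payoff=0.0000 vs cont=0.2492 → 0.2492 [wait]  ⇒ S*(2)=-
t_1: node(1,0) S=99.9716 payoff=0.0000 vs cont=3.0860 → 3.0860 [wait]  node(1,1) S=119.0182 payoff=0.0000 vs cont=0.8043 → 0.8043 [wait]  ⇒ S*(1)=-
t_0: node(0,0) S=109.0800 payoff=0.0000 vs cont=1.8825 → 1.8825 [wait]  ⇒ S*(0)=-

price = 1.8825
boundary = - - - - - 70.5347 64.6450 70.5347 76.9611
tree:
1.8825
3.0860 0.8043
4.9470 1.4215 0.2492
7.7227 2.4693 0.4797 0.0410
11.6796 4.2002 0.9155 0.0864 0.0000
17.0053 6.9573 1.7287 0.1818 0.0000 0.0000
22.8950 11.1344 3.2216 0.3826 0.0000 0.0000 0.0000
28.2930 17.0053 5.9034 0.8053 0.0000 0.0000 0.0000 0.0000
33.2403 22.8950 10.5789 1.6948 0.0000 0.0000 0.0000 0.0000 0.0000
37.7744 28.2930 17.0053 3.5670 0.0000 0.0000 0.0000 0.0000 0.0000 0.0000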